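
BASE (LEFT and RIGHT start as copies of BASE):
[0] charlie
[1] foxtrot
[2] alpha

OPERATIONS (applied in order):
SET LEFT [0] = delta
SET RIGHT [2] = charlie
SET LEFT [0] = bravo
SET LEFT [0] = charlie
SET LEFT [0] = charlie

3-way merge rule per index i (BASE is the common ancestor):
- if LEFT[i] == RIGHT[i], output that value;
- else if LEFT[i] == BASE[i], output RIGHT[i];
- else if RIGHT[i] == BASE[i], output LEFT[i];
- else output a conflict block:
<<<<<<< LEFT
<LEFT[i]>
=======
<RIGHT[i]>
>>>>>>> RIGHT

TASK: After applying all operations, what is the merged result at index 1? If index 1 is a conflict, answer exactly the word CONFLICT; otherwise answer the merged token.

Final LEFT:  [charlie, foxtrot, alpha]
Final RIGHT: [charlie, foxtrot, charlie]
i=0: L=charlie R=charlie -> agree -> charlie
i=1: L=foxtrot R=foxtrot -> agree -> foxtrot
i=2: L=alpha=BASE, R=charlie -> take RIGHT -> charlie
Index 1 -> foxtrot

Answer: foxtrot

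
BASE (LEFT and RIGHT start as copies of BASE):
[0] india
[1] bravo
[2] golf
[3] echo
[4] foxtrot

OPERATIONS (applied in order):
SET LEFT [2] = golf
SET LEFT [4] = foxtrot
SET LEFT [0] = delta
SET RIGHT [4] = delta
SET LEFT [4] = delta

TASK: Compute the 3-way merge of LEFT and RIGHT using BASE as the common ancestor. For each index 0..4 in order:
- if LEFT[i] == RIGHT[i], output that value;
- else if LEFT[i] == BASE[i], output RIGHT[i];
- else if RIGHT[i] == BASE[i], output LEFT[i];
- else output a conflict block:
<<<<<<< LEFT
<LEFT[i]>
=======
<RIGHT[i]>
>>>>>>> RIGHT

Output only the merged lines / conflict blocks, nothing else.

Answer: delta
bravo
golf
echo
delta

Derivation:
Final LEFT:  [delta, bravo, golf, echo, delta]
Final RIGHT: [india, bravo, golf, echo, delta]
i=0: L=delta, R=india=BASE -> take LEFT -> delta
i=1: L=bravo R=bravo -> agree -> bravo
i=2: L=golf R=golf -> agree -> golf
i=3: L=echo R=echo -> agree -> echo
i=4: L=delta R=delta -> agree -> delta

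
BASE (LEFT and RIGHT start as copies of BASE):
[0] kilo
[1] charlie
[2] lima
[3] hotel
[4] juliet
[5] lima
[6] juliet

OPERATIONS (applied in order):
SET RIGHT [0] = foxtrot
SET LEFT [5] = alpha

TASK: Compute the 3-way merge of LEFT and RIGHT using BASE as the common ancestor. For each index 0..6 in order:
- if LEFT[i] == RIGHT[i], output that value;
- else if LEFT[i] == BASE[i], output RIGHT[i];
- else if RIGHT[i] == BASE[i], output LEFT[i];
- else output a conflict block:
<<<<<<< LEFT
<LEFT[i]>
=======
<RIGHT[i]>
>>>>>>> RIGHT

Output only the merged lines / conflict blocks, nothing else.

Answer: foxtrot
charlie
lima
hotel
juliet
alpha
juliet

Derivation:
Final LEFT:  [kilo, charlie, lima, hotel, juliet, alpha, juliet]
Final RIGHT: [foxtrot, charlie, lima, hotel, juliet, lima, juliet]
i=0: L=kilo=BASE, R=foxtrot -> take RIGHT -> foxtrot
i=1: L=charlie R=charlie -> agree -> charlie
i=2: L=lima R=lima -> agree -> lima
i=3: L=hotel R=hotel -> agree -> hotel
i=4: L=juliet R=juliet -> agree -> juliet
i=5: L=alpha, R=lima=BASE -> take LEFT -> alpha
i=6: L=juliet R=juliet -> agree -> juliet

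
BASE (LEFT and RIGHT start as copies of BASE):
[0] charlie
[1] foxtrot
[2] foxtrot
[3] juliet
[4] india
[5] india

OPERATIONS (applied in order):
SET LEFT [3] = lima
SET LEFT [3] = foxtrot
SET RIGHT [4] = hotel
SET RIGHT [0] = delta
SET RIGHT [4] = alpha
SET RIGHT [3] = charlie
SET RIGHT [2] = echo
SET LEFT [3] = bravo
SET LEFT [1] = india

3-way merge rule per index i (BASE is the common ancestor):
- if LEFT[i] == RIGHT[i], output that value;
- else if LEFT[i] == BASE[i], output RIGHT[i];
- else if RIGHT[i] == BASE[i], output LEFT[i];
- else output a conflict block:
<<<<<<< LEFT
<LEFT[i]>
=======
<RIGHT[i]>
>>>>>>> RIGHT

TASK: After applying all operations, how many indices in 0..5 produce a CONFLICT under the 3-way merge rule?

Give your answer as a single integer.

Answer: 1

Derivation:
Final LEFT:  [charlie, india, foxtrot, bravo, india, india]
Final RIGHT: [delta, foxtrot, echo, charlie, alpha, india]
i=0: L=charlie=BASE, R=delta -> take RIGHT -> delta
i=1: L=india, R=foxtrot=BASE -> take LEFT -> india
i=2: L=foxtrot=BASE, R=echo -> take RIGHT -> echo
i=3: BASE=juliet L=bravo R=charlie all differ -> CONFLICT
i=4: L=india=BASE, R=alpha -> take RIGHT -> alpha
i=5: L=india R=india -> agree -> india
Conflict count: 1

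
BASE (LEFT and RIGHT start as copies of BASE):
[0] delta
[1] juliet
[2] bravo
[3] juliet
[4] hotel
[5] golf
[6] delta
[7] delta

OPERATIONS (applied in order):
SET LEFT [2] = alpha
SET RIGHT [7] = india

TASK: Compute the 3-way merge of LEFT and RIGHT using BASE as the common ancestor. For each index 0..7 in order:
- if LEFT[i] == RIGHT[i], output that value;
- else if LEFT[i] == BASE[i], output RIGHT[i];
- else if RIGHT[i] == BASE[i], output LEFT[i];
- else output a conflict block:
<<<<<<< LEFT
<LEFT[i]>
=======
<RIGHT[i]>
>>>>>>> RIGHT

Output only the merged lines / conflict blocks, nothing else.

Answer: delta
juliet
alpha
juliet
hotel
golf
delta
india

Derivation:
Final LEFT:  [delta, juliet, alpha, juliet, hotel, golf, delta, delta]
Final RIGHT: [delta, juliet, bravo, juliet, hotel, golf, delta, india]
i=0: L=delta R=delta -> agree -> delta
i=1: L=juliet R=juliet -> agree -> juliet
i=2: L=alpha, R=bravo=BASE -> take LEFT -> alpha
i=3: L=juliet R=juliet -> agree -> juliet
i=4: L=hotel R=hotel -> agree -> hotel
i=5: L=golf R=golf -> agree -> golf
i=6: L=delta R=delta -> agree -> delta
i=7: L=delta=BASE, R=india -> take RIGHT -> india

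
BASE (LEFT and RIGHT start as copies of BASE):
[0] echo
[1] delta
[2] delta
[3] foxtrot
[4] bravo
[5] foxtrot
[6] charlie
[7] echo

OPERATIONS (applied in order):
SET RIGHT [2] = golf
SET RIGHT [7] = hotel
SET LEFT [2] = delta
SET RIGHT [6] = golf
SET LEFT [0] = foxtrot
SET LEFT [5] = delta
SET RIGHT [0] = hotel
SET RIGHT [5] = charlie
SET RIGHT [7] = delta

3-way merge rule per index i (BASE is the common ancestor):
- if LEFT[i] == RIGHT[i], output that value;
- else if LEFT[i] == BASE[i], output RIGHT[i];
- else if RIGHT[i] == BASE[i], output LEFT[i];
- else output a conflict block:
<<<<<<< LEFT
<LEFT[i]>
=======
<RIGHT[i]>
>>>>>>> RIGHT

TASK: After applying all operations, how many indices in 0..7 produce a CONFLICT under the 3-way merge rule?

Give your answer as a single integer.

Answer: 2

Derivation:
Final LEFT:  [foxtrot, delta, delta, foxtrot, bravo, delta, charlie, echo]
Final RIGHT: [hotel, delta, golf, foxtrot, bravo, charlie, golf, delta]
i=0: BASE=echo L=foxtrot R=hotel all differ -> CONFLICT
i=1: L=delta R=delta -> agree -> delta
i=2: L=delta=BASE, R=golf -> take RIGHT -> golf
i=3: L=foxtrot R=foxtrot -> agree -> foxtrot
i=4: L=bravo R=bravo -> agree -> bravo
i=5: BASE=foxtrot L=delta R=charlie all differ -> CONFLICT
i=6: L=charlie=BASE, R=golf -> take RIGHT -> golf
i=7: L=echo=BASE, R=delta -> take RIGHT -> delta
Conflict count: 2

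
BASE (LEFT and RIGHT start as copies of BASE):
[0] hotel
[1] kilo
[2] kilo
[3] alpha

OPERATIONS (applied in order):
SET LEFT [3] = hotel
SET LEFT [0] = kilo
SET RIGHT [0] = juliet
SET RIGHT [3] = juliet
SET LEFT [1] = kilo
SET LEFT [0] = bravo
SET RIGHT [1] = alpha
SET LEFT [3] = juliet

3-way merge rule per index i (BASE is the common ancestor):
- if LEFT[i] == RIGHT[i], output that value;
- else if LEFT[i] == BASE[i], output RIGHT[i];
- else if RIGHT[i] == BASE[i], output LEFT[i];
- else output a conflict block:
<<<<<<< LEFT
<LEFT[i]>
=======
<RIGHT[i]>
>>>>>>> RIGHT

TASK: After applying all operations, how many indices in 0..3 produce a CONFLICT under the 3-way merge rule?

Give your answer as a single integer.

Answer: 1

Derivation:
Final LEFT:  [bravo, kilo, kilo, juliet]
Final RIGHT: [juliet, alpha, kilo, juliet]
i=0: BASE=hotel L=bravo R=juliet all differ -> CONFLICT
i=1: L=kilo=BASE, R=alpha -> take RIGHT -> alpha
i=2: L=kilo R=kilo -> agree -> kilo
i=3: L=juliet R=juliet -> agree -> juliet
Conflict count: 1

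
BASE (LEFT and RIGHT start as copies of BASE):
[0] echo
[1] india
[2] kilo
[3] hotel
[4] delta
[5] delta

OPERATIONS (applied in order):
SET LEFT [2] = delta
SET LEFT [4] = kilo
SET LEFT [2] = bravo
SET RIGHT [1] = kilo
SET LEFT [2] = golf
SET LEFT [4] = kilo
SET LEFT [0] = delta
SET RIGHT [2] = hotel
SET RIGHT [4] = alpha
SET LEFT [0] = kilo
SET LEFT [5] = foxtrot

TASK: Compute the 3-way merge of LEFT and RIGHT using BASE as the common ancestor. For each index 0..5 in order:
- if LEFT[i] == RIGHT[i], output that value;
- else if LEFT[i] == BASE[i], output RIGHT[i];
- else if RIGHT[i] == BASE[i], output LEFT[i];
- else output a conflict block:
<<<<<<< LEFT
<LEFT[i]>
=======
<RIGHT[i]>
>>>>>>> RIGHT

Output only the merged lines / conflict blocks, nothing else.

Final LEFT:  [kilo, india, golf, hotel, kilo, foxtrot]
Final RIGHT: [echo, kilo, hotel, hotel, alpha, delta]
i=0: L=kilo, R=echo=BASE -> take LEFT -> kilo
i=1: L=india=BASE, R=kilo -> take RIGHT -> kilo
i=2: BASE=kilo L=golf R=hotel all differ -> CONFLICT
i=3: L=hotel R=hotel -> agree -> hotel
i=4: BASE=delta L=kilo R=alpha all differ -> CONFLICT
i=5: L=foxtrot, R=delta=BASE -> take LEFT -> foxtrot

Answer: kilo
kilo
<<<<<<< LEFT
golf
=======
hotel
>>>>>>> RIGHT
hotel
<<<<<<< LEFT
kilo
=======
alpha
>>>>>>> RIGHT
foxtrot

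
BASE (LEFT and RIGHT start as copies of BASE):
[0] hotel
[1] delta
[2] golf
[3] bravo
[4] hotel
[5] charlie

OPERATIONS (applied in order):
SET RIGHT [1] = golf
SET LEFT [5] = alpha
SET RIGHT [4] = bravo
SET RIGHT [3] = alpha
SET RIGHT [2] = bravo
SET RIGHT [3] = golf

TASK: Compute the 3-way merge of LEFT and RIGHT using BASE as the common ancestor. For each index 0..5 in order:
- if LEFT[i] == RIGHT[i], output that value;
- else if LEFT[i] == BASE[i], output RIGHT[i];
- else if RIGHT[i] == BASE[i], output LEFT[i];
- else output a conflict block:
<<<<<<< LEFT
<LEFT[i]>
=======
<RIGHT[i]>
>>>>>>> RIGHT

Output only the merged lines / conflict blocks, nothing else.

Answer: hotel
golf
bravo
golf
bravo
alpha

Derivation:
Final LEFT:  [hotel, delta, golf, bravo, hotel, alpha]
Final RIGHT: [hotel, golf, bravo, golf, bravo, charlie]
i=0: L=hotel R=hotel -> agree -> hotel
i=1: L=delta=BASE, R=golf -> take RIGHT -> golf
i=2: L=golf=BASE, R=bravo -> take RIGHT -> bravo
i=3: L=bravo=BASE, R=golf -> take RIGHT -> golf
i=4: L=hotel=BASE, R=bravo -> take RIGHT -> bravo
i=5: L=alpha, R=charlie=BASE -> take LEFT -> alpha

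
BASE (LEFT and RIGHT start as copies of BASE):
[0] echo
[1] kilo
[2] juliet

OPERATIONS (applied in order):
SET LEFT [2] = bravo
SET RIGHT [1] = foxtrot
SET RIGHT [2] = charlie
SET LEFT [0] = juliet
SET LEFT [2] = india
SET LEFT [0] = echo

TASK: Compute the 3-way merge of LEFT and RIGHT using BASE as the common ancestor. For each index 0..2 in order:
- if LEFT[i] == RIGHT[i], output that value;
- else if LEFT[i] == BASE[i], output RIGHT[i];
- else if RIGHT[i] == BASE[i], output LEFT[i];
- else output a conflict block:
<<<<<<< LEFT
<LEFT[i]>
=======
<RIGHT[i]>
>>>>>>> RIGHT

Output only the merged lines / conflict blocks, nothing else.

Answer: echo
foxtrot
<<<<<<< LEFT
india
=======
charlie
>>>>>>> RIGHT

Derivation:
Final LEFT:  [echo, kilo, india]
Final RIGHT: [echo, foxtrot, charlie]
i=0: L=echo R=echo -> agree -> echo
i=1: L=kilo=BASE, R=foxtrot -> take RIGHT -> foxtrot
i=2: BASE=juliet L=india R=charlie all differ -> CONFLICT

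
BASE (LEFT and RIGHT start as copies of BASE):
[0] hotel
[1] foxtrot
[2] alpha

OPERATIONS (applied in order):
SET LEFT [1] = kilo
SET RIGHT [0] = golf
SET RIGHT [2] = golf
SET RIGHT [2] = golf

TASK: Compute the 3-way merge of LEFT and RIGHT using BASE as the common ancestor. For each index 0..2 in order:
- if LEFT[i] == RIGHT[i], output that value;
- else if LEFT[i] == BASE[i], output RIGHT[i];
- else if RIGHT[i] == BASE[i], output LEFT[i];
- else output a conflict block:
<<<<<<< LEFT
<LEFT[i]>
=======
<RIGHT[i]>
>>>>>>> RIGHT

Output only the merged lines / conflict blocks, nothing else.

Final LEFT:  [hotel, kilo, alpha]
Final RIGHT: [golf, foxtrot, golf]
i=0: L=hotel=BASE, R=golf -> take RIGHT -> golf
i=1: L=kilo, R=foxtrot=BASE -> take LEFT -> kilo
i=2: L=alpha=BASE, R=golf -> take RIGHT -> golf

Answer: golf
kilo
golf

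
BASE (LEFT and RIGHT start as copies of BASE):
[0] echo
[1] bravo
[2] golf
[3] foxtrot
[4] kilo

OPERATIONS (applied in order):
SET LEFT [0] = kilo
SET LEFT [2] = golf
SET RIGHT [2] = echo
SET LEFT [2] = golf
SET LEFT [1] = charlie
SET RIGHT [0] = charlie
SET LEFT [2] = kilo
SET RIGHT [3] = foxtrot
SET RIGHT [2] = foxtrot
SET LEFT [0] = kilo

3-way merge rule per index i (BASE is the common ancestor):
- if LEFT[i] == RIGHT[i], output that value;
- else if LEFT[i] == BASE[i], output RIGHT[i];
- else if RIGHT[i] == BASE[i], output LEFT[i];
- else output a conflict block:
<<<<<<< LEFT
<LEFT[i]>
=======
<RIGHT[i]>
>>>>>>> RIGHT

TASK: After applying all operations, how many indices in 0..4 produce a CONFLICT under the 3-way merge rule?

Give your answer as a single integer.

Final LEFT:  [kilo, charlie, kilo, foxtrot, kilo]
Final RIGHT: [charlie, bravo, foxtrot, foxtrot, kilo]
i=0: BASE=echo L=kilo R=charlie all differ -> CONFLICT
i=1: L=charlie, R=bravo=BASE -> take LEFT -> charlie
i=2: BASE=golf L=kilo R=foxtrot all differ -> CONFLICT
i=3: L=foxtrot R=foxtrot -> agree -> foxtrot
i=4: L=kilo R=kilo -> agree -> kilo
Conflict count: 2

Answer: 2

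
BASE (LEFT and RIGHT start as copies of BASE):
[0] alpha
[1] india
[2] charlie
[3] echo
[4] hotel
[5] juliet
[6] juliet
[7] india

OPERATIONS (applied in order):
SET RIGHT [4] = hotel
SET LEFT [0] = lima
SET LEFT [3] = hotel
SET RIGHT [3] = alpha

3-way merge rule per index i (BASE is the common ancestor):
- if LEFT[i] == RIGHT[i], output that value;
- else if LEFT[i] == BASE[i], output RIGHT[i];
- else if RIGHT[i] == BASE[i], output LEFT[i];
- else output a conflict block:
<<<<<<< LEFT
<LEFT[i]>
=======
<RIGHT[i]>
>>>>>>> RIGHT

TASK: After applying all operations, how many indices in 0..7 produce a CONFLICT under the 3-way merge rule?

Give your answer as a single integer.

Final LEFT:  [lima, india, charlie, hotel, hotel, juliet, juliet, india]
Final RIGHT: [alpha, india, charlie, alpha, hotel, juliet, juliet, india]
i=0: L=lima, R=alpha=BASE -> take LEFT -> lima
i=1: L=india R=india -> agree -> india
i=2: L=charlie R=charlie -> agree -> charlie
i=3: BASE=echo L=hotel R=alpha all differ -> CONFLICT
i=4: L=hotel R=hotel -> agree -> hotel
i=5: L=juliet R=juliet -> agree -> juliet
i=6: L=juliet R=juliet -> agree -> juliet
i=7: L=india R=india -> agree -> india
Conflict count: 1

Answer: 1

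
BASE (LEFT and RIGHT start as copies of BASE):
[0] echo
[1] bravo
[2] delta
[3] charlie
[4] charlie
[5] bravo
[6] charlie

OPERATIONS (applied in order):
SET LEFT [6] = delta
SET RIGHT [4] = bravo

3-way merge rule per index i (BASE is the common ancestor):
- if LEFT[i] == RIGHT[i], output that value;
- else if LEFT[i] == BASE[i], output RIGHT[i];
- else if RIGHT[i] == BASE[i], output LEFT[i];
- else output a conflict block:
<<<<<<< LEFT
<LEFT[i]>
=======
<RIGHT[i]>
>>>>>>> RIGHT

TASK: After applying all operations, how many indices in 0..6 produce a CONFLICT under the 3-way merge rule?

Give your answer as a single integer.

Answer: 0

Derivation:
Final LEFT:  [echo, bravo, delta, charlie, charlie, bravo, delta]
Final RIGHT: [echo, bravo, delta, charlie, bravo, bravo, charlie]
i=0: L=echo R=echo -> agree -> echo
i=1: L=bravo R=bravo -> agree -> bravo
i=2: L=delta R=delta -> agree -> delta
i=3: L=charlie R=charlie -> agree -> charlie
i=4: L=charlie=BASE, R=bravo -> take RIGHT -> bravo
i=5: L=bravo R=bravo -> agree -> bravo
i=6: L=delta, R=charlie=BASE -> take LEFT -> delta
Conflict count: 0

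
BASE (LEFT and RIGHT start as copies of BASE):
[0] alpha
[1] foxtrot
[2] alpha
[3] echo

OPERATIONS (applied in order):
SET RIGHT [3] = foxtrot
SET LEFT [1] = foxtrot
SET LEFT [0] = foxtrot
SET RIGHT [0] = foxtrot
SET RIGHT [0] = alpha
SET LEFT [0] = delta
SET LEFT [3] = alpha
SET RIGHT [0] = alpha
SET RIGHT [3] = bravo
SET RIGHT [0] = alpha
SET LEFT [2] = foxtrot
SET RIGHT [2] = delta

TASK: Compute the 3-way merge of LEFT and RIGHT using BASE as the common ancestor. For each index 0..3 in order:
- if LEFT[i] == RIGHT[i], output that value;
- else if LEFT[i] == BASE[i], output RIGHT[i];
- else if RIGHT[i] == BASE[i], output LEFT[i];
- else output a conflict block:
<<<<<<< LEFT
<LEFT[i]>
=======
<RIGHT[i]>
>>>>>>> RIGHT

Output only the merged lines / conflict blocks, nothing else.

Final LEFT:  [delta, foxtrot, foxtrot, alpha]
Final RIGHT: [alpha, foxtrot, delta, bravo]
i=0: L=delta, R=alpha=BASE -> take LEFT -> delta
i=1: L=foxtrot R=foxtrot -> agree -> foxtrot
i=2: BASE=alpha L=foxtrot R=delta all differ -> CONFLICT
i=3: BASE=echo L=alpha R=bravo all differ -> CONFLICT

Answer: delta
foxtrot
<<<<<<< LEFT
foxtrot
=======
delta
>>>>>>> RIGHT
<<<<<<< LEFT
alpha
=======
bravo
>>>>>>> RIGHT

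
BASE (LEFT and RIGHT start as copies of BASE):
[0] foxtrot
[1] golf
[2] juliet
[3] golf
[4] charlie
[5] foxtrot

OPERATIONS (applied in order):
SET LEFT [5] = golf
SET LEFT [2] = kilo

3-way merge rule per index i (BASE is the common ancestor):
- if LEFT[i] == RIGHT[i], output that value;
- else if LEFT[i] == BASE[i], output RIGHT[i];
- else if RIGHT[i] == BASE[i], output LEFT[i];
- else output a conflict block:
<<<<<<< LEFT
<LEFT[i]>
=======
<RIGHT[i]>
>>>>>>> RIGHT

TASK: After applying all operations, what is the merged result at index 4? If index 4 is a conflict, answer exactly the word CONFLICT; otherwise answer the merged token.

Answer: charlie

Derivation:
Final LEFT:  [foxtrot, golf, kilo, golf, charlie, golf]
Final RIGHT: [foxtrot, golf, juliet, golf, charlie, foxtrot]
i=0: L=foxtrot R=foxtrot -> agree -> foxtrot
i=1: L=golf R=golf -> agree -> golf
i=2: L=kilo, R=juliet=BASE -> take LEFT -> kilo
i=3: L=golf R=golf -> agree -> golf
i=4: L=charlie R=charlie -> agree -> charlie
i=5: L=golf, R=foxtrot=BASE -> take LEFT -> golf
Index 4 -> charlie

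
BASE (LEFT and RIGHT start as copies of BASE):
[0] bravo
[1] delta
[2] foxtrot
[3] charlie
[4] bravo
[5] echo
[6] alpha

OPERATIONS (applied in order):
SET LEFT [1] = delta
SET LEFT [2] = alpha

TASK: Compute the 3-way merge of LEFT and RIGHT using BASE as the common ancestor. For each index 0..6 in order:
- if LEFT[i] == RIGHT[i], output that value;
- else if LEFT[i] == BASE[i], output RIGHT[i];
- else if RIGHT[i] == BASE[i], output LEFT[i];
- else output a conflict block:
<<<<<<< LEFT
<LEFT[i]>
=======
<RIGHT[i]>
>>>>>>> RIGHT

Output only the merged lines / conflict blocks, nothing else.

Answer: bravo
delta
alpha
charlie
bravo
echo
alpha

Derivation:
Final LEFT:  [bravo, delta, alpha, charlie, bravo, echo, alpha]
Final RIGHT: [bravo, delta, foxtrot, charlie, bravo, echo, alpha]
i=0: L=bravo R=bravo -> agree -> bravo
i=1: L=delta R=delta -> agree -> delta
i=2: L=alpha, R=foxtrot=BASE -> take LEFT -> alpha
i=3: L=charlie R=charlie -> agree -> charlie
i=4: L=bravo R=bravo -> agree -> bravo
i=5: L=echo R=echo -> agree -> echo
i=6: L=alpha R=alpha -> agree -> alpha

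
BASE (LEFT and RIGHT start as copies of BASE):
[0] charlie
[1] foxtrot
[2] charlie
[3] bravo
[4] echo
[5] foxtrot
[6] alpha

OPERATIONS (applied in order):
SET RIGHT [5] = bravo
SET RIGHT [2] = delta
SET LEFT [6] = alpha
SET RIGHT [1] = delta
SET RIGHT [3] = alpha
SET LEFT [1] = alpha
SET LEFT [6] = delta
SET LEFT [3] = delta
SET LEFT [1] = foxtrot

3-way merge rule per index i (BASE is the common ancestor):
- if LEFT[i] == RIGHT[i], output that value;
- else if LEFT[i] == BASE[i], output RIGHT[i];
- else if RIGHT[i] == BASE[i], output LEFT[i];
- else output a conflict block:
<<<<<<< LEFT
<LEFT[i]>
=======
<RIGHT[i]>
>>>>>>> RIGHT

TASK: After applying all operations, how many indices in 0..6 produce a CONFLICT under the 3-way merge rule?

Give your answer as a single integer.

Answer: 1

Derivation:
Final LEFT:  [charlie, foxtrot, charlie, delta, echo, foxtrot, delta]
Final RIGHT: [charlie, delta, delta, alpha, echo, bravo, alpha]
i=0: L=charlie R=charlie -> agree -> charlie
i=1: L=foxtrot=BASE, R=delta -> take RIGHT -> delta
i=2: L=charlie=BASE, R=delta -> take RIGHT -> delta
i=3: BASE=bravo L=delta R=alpha all differ -> CONFLICT
i=4: L=echo R=echo -> agree -> echo
i=5: L=foxtrot=BASE, R=bravo -> take RIGHT -> bravo
i=6: L=delta, R=alpha=BASE -> take LEFT -> delta
Conflict count: 1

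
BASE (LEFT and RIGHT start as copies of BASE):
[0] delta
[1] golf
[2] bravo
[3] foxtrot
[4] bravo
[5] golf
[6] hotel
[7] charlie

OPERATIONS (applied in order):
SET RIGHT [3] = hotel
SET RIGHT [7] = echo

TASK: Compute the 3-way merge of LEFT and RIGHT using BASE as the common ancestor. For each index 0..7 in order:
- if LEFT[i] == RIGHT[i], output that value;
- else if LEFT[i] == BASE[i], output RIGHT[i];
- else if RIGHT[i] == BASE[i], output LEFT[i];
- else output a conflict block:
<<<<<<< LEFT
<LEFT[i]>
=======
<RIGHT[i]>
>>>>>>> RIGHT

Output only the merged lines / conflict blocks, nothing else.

Final LEFT:  [delta, golf, bravo, foxtrot, bravo, golf, hotel, charlie]
Final RIGHT: [delta, golf, bravo, hotel, bravo, golf, hotel, echo]
i=0: L=delta R=delta -> agree -> delta
i=1: L=golf R=golf -> agree -> golf
i=2: L=bravo R=bravo -> agree -> bravo
i=3: L=foxtrot=BASE, R=hotel -> take RIGHT -> hotel
i=4: L=bravo R=bravo -> agree -> bravo
i=5: L=golf R=golf -> agree -> golf
i=6: L=hotel R=hotel -> agree -> hotel
i=7: L=charlie=BASE, R=echo -> take RIGHT -> echo

Answer: delta
golf
bravo
hotel
bravo
golf
hotel
echo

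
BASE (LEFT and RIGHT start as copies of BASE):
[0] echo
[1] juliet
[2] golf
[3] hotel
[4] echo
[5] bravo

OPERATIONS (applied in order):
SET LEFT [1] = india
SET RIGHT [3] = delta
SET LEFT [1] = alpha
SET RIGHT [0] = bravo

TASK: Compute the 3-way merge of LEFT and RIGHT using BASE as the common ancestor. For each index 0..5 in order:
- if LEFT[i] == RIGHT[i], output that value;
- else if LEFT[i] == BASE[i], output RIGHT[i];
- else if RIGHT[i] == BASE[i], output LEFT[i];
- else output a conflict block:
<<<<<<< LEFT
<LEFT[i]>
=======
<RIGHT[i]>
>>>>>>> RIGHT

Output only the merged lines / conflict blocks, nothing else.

Answer: bravo
alpha
golf
delta
echo
bravo

Derivation:
Final LEFT:  [echo, alpha, golf, hotel, echo, bravo]
Final RIGHT: [bravo, juliet, golf, delta, echo, bravo]
i=0: L=echo=BASE, R=bravo -> take RIGHT -> bravo
i=1: L=alpha, R=juliet=BASE -> take LEFT -> alpha
i=2: L=golf R=golf -> agree -> golf
i=3: L=hotel=BASE, R=delta -> take RIGHT -> delta
i=4: L=echo R=echo -> agree -> echo
i=5: L=bravo R=bravo -> agree -> bravo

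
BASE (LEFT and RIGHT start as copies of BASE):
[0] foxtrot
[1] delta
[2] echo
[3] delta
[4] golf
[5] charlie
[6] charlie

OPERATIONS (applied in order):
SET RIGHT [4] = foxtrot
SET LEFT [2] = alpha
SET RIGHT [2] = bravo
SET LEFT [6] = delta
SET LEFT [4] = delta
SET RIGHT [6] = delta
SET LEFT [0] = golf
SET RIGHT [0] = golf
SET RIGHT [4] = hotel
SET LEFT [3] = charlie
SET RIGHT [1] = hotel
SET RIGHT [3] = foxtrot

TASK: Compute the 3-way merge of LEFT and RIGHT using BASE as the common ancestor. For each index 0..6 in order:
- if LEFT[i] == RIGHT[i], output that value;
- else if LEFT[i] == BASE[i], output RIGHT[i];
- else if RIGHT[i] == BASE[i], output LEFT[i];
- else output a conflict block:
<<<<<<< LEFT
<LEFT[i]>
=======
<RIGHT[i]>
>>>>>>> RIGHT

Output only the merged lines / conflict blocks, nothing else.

Answer: golf
hotel
<<<<<<< LEFT
alpha
=======
bravo
>>>>>>> RIGHT
<<<<<<< LEFT
charlie
=======
foxtrot
>>>>>>> RIGHT
<<<<<<< LEFT
delta
=======
hotel
>>>>>>> RIGHT
charlie
delta

Derivation:
Final LEFT:  [golf, delta, alpha, charlie, delta, charlie, delta]
Final RIGHT: [golf, hotel, bravo, foxtrot, hotel, charlie, delta]
i=0: L=golf R=golf -> agree -> golf
i=1: L=delta=BASE, R=hotel -> take RIGHT -> hotel
i=2: BASE=echo L=alpha R=bravo all differ -> CONFLICT
i=3: BASE=delta L=charlie R=foxtrot all differ -> CONFLICT
i=4: BASE=golf L=delta R=hotel all differ -> CONFLICT
i=5: L=charlie R=charlie -> agree -> charlie
i=6: L=delta R=delta -> agree -> delta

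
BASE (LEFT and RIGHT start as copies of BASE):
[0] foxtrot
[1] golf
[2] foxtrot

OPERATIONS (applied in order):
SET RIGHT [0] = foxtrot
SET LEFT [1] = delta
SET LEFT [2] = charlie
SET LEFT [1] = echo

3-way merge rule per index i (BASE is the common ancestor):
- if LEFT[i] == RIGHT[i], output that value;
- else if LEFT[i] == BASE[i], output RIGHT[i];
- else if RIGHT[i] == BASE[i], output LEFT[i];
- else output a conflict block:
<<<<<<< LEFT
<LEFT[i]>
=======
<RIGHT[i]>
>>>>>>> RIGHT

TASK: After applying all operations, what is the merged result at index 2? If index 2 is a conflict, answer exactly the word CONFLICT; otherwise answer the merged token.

Final LEFT:  [foxtrot, echo, charlie]
Final RIGHT: [foxtrot, golf, foxtrot]
i=0: L=foxtrot R=foxtrot -> agree -> foxtrot
i=1: L=echo, R=golf=BASE -> take LEFT -> echo
i=2: L=charlie, R=foxtrot=BASE -> take LEFT -> charlie
Index 2 -> charlie

Answer: charlie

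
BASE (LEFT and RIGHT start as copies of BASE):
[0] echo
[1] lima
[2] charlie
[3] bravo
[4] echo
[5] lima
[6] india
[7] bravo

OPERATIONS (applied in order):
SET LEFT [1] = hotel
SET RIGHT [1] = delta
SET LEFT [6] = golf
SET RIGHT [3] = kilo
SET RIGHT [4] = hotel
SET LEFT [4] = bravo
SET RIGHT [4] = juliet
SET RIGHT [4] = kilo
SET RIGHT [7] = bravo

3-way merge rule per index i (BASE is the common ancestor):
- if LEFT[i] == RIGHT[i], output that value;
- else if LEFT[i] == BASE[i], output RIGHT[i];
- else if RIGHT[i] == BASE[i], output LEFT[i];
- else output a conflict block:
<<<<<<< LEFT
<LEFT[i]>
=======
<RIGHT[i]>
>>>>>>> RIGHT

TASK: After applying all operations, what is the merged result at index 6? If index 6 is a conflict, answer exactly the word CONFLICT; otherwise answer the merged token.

Answer: golf

Derivation:
Final LEFT:  [echo, hotel, charlie, bravo, bravo, lima, golf, bravo]
Final RIGHT: [echo, delta, charlie, kilo, kilo, lima, india, bravo]
i=0: L=echo R=echo -> agree -> echo
i=1: BASE=lima L=hotel R=delta all differ -> CONFLICT
i=2: L=charlie R=charlie -> agree -> charlie
i=3: L=bravo=BASE, R=kilo -> take RIGHT -> kilo
i=4: BASE=echo L=bravo R=kilo all differ -> CONFLICT
i=5: L=lima R=lima -> agree -> lima
i=6: L=golf, R=india=BASE -> take LEFT -> golf
i=7: L=bravo R=bravo -> agree -> bravo
Index 6 -> golf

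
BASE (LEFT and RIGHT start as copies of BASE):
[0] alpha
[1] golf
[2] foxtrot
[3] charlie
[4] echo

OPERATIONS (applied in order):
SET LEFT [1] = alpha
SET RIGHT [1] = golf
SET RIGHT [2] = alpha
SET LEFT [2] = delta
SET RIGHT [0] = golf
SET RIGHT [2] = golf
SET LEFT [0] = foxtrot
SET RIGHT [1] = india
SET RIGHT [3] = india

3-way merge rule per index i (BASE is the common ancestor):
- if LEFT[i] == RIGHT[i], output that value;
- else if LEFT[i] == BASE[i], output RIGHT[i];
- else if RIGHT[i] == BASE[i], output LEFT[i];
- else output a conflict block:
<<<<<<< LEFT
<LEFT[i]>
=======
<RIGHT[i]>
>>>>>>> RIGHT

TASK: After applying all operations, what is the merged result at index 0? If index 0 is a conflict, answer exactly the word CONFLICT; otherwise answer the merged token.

Answer: CONFLICT

Derivation:
Final LEFT:  [foxtrot, alpha, delta, charlie, echo]
Final RIGHT: [golf, india, golf, india, echo]
i=0: BASE=alpha L=foxtrot R=golf all differ -> CONFLICT
i=1: BASE=golf L=alpha R=india all differ -> CONFLICT
i=2: BASE=foxtrot L=delta R=golf all differ -> CONFLICT
i=3: L=charlie=BASE, R=india -> take RIGHT -> india
i=4: L=echo R=echo -> agree -> echo
Index 0 -> CONFLICT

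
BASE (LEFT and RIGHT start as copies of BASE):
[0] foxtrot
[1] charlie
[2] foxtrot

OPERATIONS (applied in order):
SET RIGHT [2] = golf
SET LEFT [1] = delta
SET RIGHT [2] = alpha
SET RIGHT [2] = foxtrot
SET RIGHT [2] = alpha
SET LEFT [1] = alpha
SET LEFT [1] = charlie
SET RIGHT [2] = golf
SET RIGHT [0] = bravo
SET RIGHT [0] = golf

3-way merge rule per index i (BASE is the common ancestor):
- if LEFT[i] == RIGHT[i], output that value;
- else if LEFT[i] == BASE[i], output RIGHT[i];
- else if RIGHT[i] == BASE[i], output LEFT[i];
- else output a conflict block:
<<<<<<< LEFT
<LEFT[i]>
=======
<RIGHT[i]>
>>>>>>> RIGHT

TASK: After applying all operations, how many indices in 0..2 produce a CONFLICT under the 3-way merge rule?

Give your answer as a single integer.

Answer: 0

Derivation:
Final LEFT:  [foxtrot, charlie, foxtrot]
Final RIGHT: [golf, charlie, golf]
i=0: L=foxtrot=BASE, R=golf -> take RIGHT -> golf
i=1: L=charlie R=charlie -> agree -> charlie
i=2: L=foxtrot=BASE, R=golf -> take RIGHT -> golf
Conflict count: 0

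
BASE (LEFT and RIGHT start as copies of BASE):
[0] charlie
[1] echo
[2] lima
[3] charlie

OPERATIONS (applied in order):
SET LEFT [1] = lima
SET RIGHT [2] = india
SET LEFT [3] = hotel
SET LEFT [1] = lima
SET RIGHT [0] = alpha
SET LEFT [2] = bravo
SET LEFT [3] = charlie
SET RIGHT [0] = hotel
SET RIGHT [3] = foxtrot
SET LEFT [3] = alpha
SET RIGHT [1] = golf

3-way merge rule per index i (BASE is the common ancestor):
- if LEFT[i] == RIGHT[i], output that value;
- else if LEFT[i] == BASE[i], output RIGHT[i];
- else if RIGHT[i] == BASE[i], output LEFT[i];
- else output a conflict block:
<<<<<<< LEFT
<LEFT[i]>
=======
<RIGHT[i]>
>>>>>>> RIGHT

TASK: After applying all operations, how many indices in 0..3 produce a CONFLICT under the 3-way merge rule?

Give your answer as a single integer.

Answer: 3

Derivation:
Final LEFT:  [charlie, lima, bravo, alpha]
Final RIGHT: [hotel, golf, india, foxtrot]
i=0: L=charlie=BASE, R=hotel -> take RIGHT -> hotel
i=1: BASE=echo L=lima R=golf all differ -> CONFLICT
i=2: BASE=lima L=bravo R=india all differ -> CONFLICT
i=3: BASE=charlie L=alpha R=foxtrot all differ -> CONFLICT
Conflict count: 3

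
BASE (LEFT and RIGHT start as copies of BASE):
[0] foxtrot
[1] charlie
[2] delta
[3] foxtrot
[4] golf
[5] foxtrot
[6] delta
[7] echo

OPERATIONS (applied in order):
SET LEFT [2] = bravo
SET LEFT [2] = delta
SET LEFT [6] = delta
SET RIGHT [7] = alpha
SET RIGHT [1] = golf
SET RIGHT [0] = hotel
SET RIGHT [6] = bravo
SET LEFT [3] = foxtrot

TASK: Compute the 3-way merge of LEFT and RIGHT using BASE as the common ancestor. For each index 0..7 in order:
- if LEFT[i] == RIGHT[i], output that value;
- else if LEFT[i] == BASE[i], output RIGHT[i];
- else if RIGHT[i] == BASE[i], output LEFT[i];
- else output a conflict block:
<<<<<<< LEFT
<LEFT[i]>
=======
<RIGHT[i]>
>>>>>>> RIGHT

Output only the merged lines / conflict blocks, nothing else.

Final LEFT:  [foxtrot, charlie, delta, foxtrot, golf, foxtrot, delta, echo]
Final RIGHT: [hotel, golf, delta, foxtrot, golf, foxtrot, bravo, alpha]
i=0: L=foxtrot=BASE, R=hotel -> take RIGHT -> hotel
i=1: L=charlie=BASE, R=golf -> take RIGHT -> golf
i=2: L=delta R=delta -> agree -> delta
i=3: L=foxtrot R=foxtrot -> agree -> foxtrot
i=4: L=golf R=golf -> agree -> golf
i=5: L=foxtrot R=foxtrot -> agree -> foxtrot
i=6: L=delta=BASE, R=bravo -> take RIGHT -> bravo
i=7: L=echo=BASE, R=alpha -> take RIGHT -> alpha

Answer: hotel
golf
delta
foxtrot
golf
foxtrot
bravo
alpha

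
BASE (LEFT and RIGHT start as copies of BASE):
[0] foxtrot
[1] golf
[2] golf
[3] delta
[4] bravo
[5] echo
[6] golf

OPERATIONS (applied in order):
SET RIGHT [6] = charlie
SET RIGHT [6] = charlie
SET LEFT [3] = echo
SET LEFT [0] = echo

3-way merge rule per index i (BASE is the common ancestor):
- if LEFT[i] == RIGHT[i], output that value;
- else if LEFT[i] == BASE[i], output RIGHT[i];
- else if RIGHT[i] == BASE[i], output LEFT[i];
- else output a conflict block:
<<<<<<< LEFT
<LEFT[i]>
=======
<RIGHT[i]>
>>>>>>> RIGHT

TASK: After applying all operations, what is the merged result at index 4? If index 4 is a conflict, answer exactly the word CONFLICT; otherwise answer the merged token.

Final LEFT:  [echo, golf, golf, echo, bravo, echo, golf]
Final RIGHT: [foxtrot, golf, golf, delta, bravo, echo, charlie]
i=0: L=echo, R=foxtrot=BASE -> take LEFT -> echo
i=1: L=golf R=golf -> agree -> golf
i=2: L=golf R=golf -> agree -> golf
i=3: L=echo, R=delta=BASE -> take LEFT -> echo
i=4: L=bravo R=bravo -> agree -> bravo
i=5: L=echo R=echo -> agree -> echo
i=6: L=golf=BASE, R=charlie -> take RIGHT -> charlie
Index 4 -> bravo

Answer: bravo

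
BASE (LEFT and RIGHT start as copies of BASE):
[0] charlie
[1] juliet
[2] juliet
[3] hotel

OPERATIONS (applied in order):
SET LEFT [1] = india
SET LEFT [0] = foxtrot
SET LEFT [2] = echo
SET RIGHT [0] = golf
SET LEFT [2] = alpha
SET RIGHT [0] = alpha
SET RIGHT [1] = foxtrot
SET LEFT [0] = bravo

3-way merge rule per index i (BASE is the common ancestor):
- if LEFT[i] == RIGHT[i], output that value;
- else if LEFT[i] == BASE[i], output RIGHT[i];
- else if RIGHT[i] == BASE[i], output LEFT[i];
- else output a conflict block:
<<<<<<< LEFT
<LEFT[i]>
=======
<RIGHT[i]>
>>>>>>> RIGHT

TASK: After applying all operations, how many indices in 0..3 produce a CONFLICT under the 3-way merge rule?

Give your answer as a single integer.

Final LEFT:  [bravo, india, alpha, hotel]
Final RIGHT: [alpha, foxtrot, juliet, hotel]
i=0: BASE=charlie L=bravo R=alpha all differ -> CONFLICT
i=1: BASE=juliet L=india R=foxtrot all differ -> CONFLICT
i=2: L=alpha, R=juliet=BASE -> take LEFT -> alpha
i=3: L=hotel R=hotel -> agree -> hotel
Conflict count: 2

Answer: 2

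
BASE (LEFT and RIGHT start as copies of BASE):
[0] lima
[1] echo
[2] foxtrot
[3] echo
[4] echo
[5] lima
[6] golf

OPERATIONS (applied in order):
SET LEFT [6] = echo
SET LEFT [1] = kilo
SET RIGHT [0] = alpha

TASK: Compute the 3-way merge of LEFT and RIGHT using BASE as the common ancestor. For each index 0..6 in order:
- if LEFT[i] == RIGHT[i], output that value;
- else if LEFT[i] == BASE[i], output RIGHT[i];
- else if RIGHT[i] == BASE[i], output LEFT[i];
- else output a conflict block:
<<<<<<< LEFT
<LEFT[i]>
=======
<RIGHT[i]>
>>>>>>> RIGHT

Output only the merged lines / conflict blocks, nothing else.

Answer: alpha
kilo
foxtrot
echo
echo
lima
echo

Derivation:
Final LEFT:  [lima, kilo, foxtrot, echo, echo, lima, echo]
Final RIGHT: [alpha, echo, foxtrot, echo, echo, lima, golf]
i=0: L=lima=BASE, R=alpha -> take RIGHT -> alpha
i=1: L=kilo, R=echo=BASE -> take LEFT -> kilo
i=2: L=foxtrot R=foxtrot -> agree -> foxtrot
i=3: L=echo R=echo -> agree -> echo
i=4: L=echo R=echo -> agree -> echo
i=5: L=lima R=lima -> agree -> lima
i=6: L=echo, R=golf=BASE -> take LEFT -> echo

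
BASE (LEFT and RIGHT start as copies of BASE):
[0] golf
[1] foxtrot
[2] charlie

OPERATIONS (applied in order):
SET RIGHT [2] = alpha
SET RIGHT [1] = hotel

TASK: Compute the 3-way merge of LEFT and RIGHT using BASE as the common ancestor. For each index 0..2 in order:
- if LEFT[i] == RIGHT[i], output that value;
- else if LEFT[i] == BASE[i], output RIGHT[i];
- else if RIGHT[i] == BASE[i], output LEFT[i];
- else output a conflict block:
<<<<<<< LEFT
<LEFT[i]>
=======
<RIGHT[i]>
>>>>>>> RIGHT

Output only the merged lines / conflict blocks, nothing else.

Final LEFT:  [golf, foxtrot, charlie]
Final RIGHT: [golf, hotel, alpha]
i=0: L=golf R=golf -> agree -> golf
i=1: L=foxtrot=BASE, R=hotel -> take RIGHT -> hotel
i=2: L=charlie=BASE, R=alpha -> take RIGHT -> alpha

Answer: golf
hotel
alpha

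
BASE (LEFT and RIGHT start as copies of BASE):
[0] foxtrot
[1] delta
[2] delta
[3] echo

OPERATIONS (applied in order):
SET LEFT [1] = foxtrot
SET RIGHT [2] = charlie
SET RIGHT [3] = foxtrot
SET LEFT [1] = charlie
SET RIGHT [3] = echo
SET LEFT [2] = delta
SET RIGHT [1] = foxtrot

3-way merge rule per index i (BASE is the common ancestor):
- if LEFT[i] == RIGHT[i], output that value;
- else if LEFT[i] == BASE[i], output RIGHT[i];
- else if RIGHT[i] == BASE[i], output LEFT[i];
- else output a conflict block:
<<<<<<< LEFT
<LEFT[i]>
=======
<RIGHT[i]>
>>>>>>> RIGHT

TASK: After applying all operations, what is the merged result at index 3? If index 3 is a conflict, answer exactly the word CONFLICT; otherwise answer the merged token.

Final LEFT:  [foxtrot, charlie, delta, echo]
Final RIGHT: [foxtrot, foxtrot, charlie, echo]
i=0: L=foxtrot R=foxtrot -> agree -> foxtrot
i=1: BASE=delta L=charlie R=foxtrot all differ -> CONFLICT
i=2: L=delta=BASE, R=charlie -> take RIGHT -> charlie
i=3: L=echo R=echo -> agree -> echo
Index 3 -> echo

Answer: echo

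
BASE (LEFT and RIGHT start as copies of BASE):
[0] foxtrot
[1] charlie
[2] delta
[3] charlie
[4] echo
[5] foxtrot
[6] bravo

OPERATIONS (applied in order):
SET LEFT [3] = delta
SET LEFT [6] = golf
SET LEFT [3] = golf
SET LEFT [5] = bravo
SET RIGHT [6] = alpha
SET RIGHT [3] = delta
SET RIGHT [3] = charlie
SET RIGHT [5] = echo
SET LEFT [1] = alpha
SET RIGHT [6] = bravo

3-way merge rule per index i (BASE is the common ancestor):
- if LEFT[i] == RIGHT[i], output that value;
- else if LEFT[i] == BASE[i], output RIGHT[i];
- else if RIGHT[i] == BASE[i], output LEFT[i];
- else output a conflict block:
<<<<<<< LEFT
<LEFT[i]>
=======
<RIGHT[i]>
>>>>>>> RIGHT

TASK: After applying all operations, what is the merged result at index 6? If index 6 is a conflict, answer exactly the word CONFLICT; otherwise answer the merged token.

Final LEFT:  [foxtrot, alpha, delta, golf, echo, bravo, golf]
Final RIGHT: [foxtrot, charlie, delta, charlie, echo, echo, bravo]
i=0: L=foxtrot R=foxtrot -> agree -> foxtrot
i=1: L=alpha, R=charlie=BASE -> take LEFT -> alpha
i=2: L=delta R=delta -> agree -> delta
i=3: L=golf, R=charlie=BASE -> take LEFT -> golf
i=4: L=echo R=echo -> agree -> echo
i=5: BASE=foxtrot L=bravo R=echo all differ -> CONFLICT
i=6: L=golf, R=bravo=BASE -> take LEFT -> golf
Index 6 -> golf

Answer: golf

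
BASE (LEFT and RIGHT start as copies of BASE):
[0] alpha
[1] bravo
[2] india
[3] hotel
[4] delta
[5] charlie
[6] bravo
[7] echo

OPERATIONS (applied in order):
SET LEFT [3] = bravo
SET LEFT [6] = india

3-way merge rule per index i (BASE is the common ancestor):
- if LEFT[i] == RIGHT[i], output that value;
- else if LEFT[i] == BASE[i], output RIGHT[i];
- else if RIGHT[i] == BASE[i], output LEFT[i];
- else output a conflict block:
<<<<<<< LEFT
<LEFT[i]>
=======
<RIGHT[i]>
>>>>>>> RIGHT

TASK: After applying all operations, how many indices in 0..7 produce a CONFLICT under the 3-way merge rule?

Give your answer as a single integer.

Final LEFT:  [alpha, bravo, india, bravo, delta, charlie, india, echo]
Final RIGHT: [alpha, bravo, india, hotel, delta, charlie, bravo, echo]
i=0: L=alpha R=alpha -> agree -> alpha
i=1: L=bravo R=bravo -> agree -> bravo
i=2: L=india R=india -> agree -> india
i=3: L=bravo, R=hotel=BASE -> take LEFT -> bravo
i=4: L=delta R=delta -> agree -> delta
i=5: L=charlie R=charlie -> agree -> charlie
i=6: L=india, R=bravo=BASE -> take LEFT -> india
i=7: L=echo R=echo -> agree -> echo
Conflict count: 0

Answer: 0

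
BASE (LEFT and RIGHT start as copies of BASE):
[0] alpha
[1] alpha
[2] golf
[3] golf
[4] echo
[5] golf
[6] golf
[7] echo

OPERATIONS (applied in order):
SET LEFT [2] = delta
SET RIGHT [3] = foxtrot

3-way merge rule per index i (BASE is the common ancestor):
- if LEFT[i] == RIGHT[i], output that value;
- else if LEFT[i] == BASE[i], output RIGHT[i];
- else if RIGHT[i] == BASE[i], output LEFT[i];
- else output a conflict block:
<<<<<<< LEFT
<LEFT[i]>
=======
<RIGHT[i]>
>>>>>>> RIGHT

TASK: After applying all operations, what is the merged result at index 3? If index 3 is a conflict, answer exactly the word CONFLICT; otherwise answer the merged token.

Final LEFT:  [alpha, alpha, delta, golf, echo, golf, golf, echo]
Final RIGHT: [alpha, alpha, golf, foxtrot, echo, golf, golf, echo]
i=0: L=alpha R=alpha -> agree -> alpha
i=1: L=alpha R=alpha -> agree -> alpha
i=2: L=delta, R=golf=BASE -> take LEFT -> delta
i=3: L=golf=BASE, R=foxtrot -> take RIGHT -> foxtrot
i=4: L=echo R=echo -> agree -> echo
i=5: L=golf R=golf -> agree -> golf
i=6: L=golf R=golf -> agree -> golf
i=7: L=echo R=echo -> agree -> echo
Index 3 -> foxtrot

Answer: foxtrot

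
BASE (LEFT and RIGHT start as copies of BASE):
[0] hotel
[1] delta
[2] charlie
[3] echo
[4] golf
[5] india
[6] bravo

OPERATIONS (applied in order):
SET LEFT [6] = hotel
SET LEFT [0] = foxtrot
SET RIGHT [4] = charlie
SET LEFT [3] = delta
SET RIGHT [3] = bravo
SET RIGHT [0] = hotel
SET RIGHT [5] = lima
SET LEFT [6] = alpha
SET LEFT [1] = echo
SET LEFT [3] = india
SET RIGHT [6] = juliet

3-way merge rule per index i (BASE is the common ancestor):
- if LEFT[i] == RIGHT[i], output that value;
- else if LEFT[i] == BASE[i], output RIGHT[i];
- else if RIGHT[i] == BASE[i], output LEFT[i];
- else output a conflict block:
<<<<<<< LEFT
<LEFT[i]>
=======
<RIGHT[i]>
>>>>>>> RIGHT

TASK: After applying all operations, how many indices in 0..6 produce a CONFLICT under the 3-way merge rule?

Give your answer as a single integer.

Answer: 2

Derivation:
Final LEFT:  [foxtrot, echo, charlie, india, golf, india, alpha]
Final RIGHT: [hotel, delta, charlie, bravo, charlie, lima, juliet]
i=0: L=foxtrot, R=hotel=BASE -> take LEFT -> foxtrot
i=1: L=echo, R=delta=BASE -> take LEFT -> echo
i=2: L=charlie R=charlie -> agree -> charlie
i=3: BASE=echo L=india R=bravo all differ -> CONFLICT
i=4: L=golf=BASE, R=charlie -> take RIGHT -> charlie
i=5: L=india=BASE, R=lima -> take RIGHT -> lima
i=6: BASE=bravo L=alpha R=juliet all differ -> CONFLICT
Conflict count: 2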